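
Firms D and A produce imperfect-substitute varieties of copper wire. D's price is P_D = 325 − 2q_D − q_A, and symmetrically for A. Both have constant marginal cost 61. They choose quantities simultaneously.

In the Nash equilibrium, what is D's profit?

Firm D's profit: π = q_D(325 − 2q_D − q_A) − 61q_D.
∂π/∂q_D = 264 − 4q_D − q_A = 0 ⇒ q_D = 66 − 0.25q_A.
By symmetry q_A = q_D; substituting into the reaction function, 1.25q_D = 66 and q_D = 52.8.
P_D = 325 − 2·52.8 − 52.8 = 166.6.
Profit = (166.6 − 61)·52.8 = 5575.68.

5575.68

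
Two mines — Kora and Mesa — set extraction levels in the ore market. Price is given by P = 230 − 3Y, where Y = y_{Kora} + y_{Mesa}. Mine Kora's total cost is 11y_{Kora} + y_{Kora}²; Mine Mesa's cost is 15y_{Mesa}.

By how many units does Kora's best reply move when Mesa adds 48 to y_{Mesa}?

Mine Kora's profit: π = y_{Kora}(230 − 3(y_{Kora} + y_{Mesa})) − 11y_{Kora} − y_{Kora}².
∂π/∂y_{Kora} = 219 − 8y_{Kora} − 3y_{Mesa} = 0, so y_{Kora} = 27.375 − 0.375y_{Mesa}.
The reaction-function slope is −0.375, so a 48-unit rise in y_{Mesa} moves y_{Kora} by −0.375 × 48 = −18. Kora's best response falls — the actions are strategic substitutes.

-18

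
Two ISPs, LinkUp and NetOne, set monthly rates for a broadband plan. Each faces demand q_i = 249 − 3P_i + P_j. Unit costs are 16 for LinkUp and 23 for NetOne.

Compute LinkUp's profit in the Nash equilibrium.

LinkUp's profit: π = (P_{LinkUp} − 16)(249 − 3P_{LinkUp} + P_{NetOne}).
∂π/∂P_{LinkUp} = 297 − 6P_{LinkUp} + P_{NetOne} = 0 ⇒ P_{LinkUp} = 49.5 + (1/6)P_{NetOne}.
Similarly P_{NetOne} = 53 + (1/6)P_{LinkUp}.
Substituting the second reaction function into the first: P_{LinkUp} = 49.5 + (1/6)(53 + (1/6)P_{LinkUp}), which gives (35/36)P_{LinkUp} = 175/3 ⇒ P_{LinkUp} = 60.
Then P_{NetOne} = 53 + (1/6)·60 = 63.
q_{LinkUp} = 249 − 3·60 + 63 = 132.
Profit = (60 − 16)·132 = 5808.

5808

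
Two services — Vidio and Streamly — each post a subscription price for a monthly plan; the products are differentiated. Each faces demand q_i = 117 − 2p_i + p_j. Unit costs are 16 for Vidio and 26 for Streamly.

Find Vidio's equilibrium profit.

Vidio's profit: π = (p_{Vidio} − 16)(117 − 2p_{Vidio} + p_{Streamly}).
∂π/∂p_{Vidio} = 149 − 4p_{Vidio} + p_{Streamly} = 0 ⇒ p_{Vidio} = 37.25 + 0.25p_{Streamly}.
Similarly p_{Streamly} = 42.25 + 0.25p_{Vidio}.
Solving the two reaction functions simultaneously: (1 − (0.25)(0.25))p_{Vidio} = 37.25 + 0.25·42.25, so 0.9375p_{Vidio} = 47.8125 and p_{Vidio} = 51.
Then p_{Streamly} = 42.25 + 0.25·51 = 55.
q_{Vidio} = 117 − 2·51 + 55 = 70.
Profit = (51 − 16)·70 = 2450.

2450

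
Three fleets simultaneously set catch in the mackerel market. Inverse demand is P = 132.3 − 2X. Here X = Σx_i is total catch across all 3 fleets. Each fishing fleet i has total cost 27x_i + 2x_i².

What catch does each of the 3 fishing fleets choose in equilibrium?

8.775

A representative fishing fleet's profit is π_i = x_i(132.3 − 2X) − 27x_i − 2x_i², with X = x_i + Σ_{j≠i} x_j.
First-order condition: 105.3 − 8x_i − 2Σ_{j≠i} x_j = 0.
With identical fishing fleets, set every x_j = x: then 105.3 − 8x − 4x = 0, i.e. x = 105.3/12 = 8.775.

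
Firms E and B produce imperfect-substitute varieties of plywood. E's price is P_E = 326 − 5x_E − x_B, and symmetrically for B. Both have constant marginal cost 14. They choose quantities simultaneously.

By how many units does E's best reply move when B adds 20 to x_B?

-2

Firm E's profit: π = x_E(326 − 5x_E − x_B) − 14x_E.
∂π/∂x_E = 312 − 10x_E − x_B = 0 ⇒ x_E = 31.2 − 0.1x_B.
The reaction-function slope is −0.1, so a 20-unit rise in x_B moves x_E by −0.1 × 20 = −2. E's best response falls — the actions are strategic substitutes.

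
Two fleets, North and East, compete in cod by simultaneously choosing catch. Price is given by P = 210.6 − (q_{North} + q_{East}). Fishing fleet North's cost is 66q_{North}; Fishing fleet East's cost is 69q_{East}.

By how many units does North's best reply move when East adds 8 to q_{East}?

Fishing fleet North's profit: π = q_{North}(210.6 − (q_{North} + q_{East})) − 66q_{North}.
∂π/∂q_{North} = 144.6 − 2q_{North} − q_{East} = 0, so q_{North} = 72.3 − 0.5q_{East}.
The reaction-function slope is −0.5, so an 8-unit rise in q_{East} moves q_{North} by −0.5 × 8 = −4. North's best response falls — the actions are strategic substitutes.

-4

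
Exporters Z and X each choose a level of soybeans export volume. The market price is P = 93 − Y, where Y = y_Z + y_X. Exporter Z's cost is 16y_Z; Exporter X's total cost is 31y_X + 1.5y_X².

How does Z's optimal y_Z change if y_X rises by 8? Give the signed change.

-4

Exporter Z's profit: π = y_Z(93 − (y_Z + y_X)) − 16y_Z.
∂π/∂y_Z = 77 − 2y_Z − y_X = 0, so y_Z = 38.5 − 0.5y_X.
The reaction-function slope is −0.5, so an 8-unit rise in y_X moves y_Z by −0.5 × 8 = −4. Z's best response falls — the actions are strategic substitutes.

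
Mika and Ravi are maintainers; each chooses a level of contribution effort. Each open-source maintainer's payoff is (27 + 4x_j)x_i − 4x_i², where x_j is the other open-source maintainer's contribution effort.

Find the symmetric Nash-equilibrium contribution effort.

Mika's payoff is (27 + 4x_R)x_M − 4x_M².
∂π/∂x_M = 27 + 4x_R − 8x_M = 0, so x_M = 3.375 + 0.5x_R.
The game is symmetric, so in equilibrium x_R = x_M: the reaction function gives 0.5x_M = 3.375, hence x_M = 6.75.

6.75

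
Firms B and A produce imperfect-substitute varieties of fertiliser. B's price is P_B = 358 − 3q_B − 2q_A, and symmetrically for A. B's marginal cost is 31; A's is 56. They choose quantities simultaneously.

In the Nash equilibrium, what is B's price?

Firm B's profit: π = q_B(358 − 3q_B − 2q_A) − 31q_B.
∂π/∂q_B = 327 − 6q_B − 2q_A = 0 ⇒ q_B = 54.5 − (1/3)q_A.
Similarly q_A = 151/3 − (1/3)q_B.
Substituting the second reaction function into the first: q_B = 54.5 − (1/3)(151/3 − (1/3)q_B), which gives (8/9)q_B = 679/18 ⇒ q_B = 42.4375.
Then q_A = 151/3 − (1/3)·42.4375 = 36.1875.
P_B = 358 − 3·42.4375 − 2·36.1875 = 158.3125.

158.3125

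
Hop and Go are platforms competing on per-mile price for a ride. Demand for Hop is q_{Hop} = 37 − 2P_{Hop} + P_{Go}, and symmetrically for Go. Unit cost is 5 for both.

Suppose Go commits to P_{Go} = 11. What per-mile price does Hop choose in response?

Hop's profit: π = (P_{Hop} − 5)(37 − 2P_{Hop} + P_{Go}).
∂π/∂P_{Hop} = 47 − 4P_{Hop} + P_{Go} = 0 ⇒ P_{Hop} = 11.75 + 0.25P_{Go}.
At P_{Go} = 11: P_{Hop} = 11.75 + 0.25·11 = 14.5.

14.5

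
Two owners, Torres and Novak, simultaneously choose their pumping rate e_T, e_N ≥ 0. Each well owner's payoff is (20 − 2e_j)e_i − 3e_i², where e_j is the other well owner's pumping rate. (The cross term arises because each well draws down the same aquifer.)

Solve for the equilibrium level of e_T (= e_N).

2.5

Torres's payoff is (20 − 2e_N)e_T − 3e_T².
∂π/∂e_T = 20 − 2e_N − 6e_T = 0, so e_T = 10/3 − (1/3)e_N.
By symmetry e_N = e_T; substituting into the reaction function, (4/3)e_T = 10/3 and e_T = 2.5.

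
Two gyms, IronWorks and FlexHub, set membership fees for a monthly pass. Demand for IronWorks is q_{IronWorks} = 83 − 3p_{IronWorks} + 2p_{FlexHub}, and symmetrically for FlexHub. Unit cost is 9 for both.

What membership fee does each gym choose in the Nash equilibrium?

27.5

IronWorks's profit: π = (p_{IronWorks} − 9)(83 − 3p_{IronWorks} + 2p_{FlexHub}).
∂π/∂p_{IronWorks} = 110 − 6p_{IronWorks} + 2p_{FlexHub} = 0 ⇒ p_{IronWorks} = 55/3 + (1/3)p_{FlexHub}.
The game is symmetric, so in equilibrium p_{FlexHub} = p_{IronWorks}: the reaction function gives (2/3)p_{IronWorks} = 55/3, hence p_{IronWorks} = 27.5.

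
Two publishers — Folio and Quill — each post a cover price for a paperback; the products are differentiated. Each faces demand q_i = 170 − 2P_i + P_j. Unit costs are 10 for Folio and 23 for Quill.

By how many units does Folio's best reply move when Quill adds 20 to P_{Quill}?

Folio's profit: π = (P_{Folio} − 10)(170 − 2P_{Folio} + P_{Quill}).
∂π/∂P_{Folio} = 190 − 4P_{Folio} + P_{Quill} = 0 ⇒ P_{Folio} = 47.5 + 0.25P_{Quill}.
The reaction-function slope is 0.25, so a 20-unit rise in P_{Quill} moves P_{Folio} by 0.25 × 20 = 5. Folio's best response rises — the actions are strategic complements.

5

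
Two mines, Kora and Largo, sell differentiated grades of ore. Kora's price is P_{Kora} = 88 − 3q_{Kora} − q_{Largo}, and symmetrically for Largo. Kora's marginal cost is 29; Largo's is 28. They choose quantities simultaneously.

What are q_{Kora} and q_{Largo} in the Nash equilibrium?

8.4, 8.6

Mine Kora's profit: π = q_{Kora}(88 − 3q_{Kora} − q_{Largo}) − 29q_{Kora}.
∂π/∂q_{Kora} = 59 − 6q_{Kora} − q_{Largo} = 0 ⇒ q_{Kora} = 59/6 − (1/6)q_{Largo}.
Similarly q_{Largo} = 10 − (1/6)q_{Kora}.
Solving the two reaction functions simultaneously: (1 − (−1/6)(−1/6))q_{Kora} = 59/6 − (1/6)·10, so (35/36)q_{Kora} = 49/6 and q_{Kora} = 8.4.
Then q_{Largo} = 10 − (1/6)·8.4 = 8.6.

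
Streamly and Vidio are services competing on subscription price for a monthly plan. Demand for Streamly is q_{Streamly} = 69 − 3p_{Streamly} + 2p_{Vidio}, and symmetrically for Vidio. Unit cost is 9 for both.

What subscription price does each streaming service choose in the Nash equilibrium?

Streamly's profit: π = (p_{Streamly} − 9)(69 − 3p_{Streamly} + 2p_{Vidio}).
∂π/∂p_{Streamly} = 96 − 6p_{Streamly} + 2p_{Vidio} = 0 ⇒ p_{Streamly} = 16 + (1/3)p_{Vidio}.
Setting p_{Streamly} = p_{Vidio} in the reaction function: p_{Streamly} = 16 + (1/3)p_{Streamly}, so p_{Streamly} = 16 / (2/3) = 24.

24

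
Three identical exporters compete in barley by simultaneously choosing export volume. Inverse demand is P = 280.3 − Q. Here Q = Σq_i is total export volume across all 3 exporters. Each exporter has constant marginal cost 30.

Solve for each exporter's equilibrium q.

62.575

A representative exporter's profit is π_i = q_i(280.3 − Q) − 30q_i, with Q = q_i + Σ_{j≠i} q_j.
First-order condition: 250.3 − 2q_i − Σ_{j≠i} q_j = 0.
In a symmetric equilibrium every exporter chooses the same q, so Σ_{j≠i} q_j = 2q. The condition becomes 250.3 − 4q = 0, giving q = 250.3/4 = 62.575.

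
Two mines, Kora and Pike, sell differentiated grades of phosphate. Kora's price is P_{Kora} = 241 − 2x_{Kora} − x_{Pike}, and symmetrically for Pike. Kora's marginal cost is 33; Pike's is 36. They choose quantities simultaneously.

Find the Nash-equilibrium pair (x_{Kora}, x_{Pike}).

41.8, 40.8

Mine Kora's profit: π = x_{Kora}(241 − 2x_{Kora} − x_{Pike}) − 33x_{Kora}.
∂π/∂x_{Kora} = 208 − 4x_{Kora} − x_{Pike} = 0 ⇒ x_{Kora} = 52 − 0.25x_{Pike}.
Similarly x_{Pike} = 51.25 − 0.25x_{Kora}.
Plugging x_{Pike} into Kora's best response: x_{Kora} = 52 − 0.25(51.25 − 0.25x_{Kora}) ⇒ 0.9375x_{Kora} = 39.1875, so x_{Kora} = 41.8.
Then x_{Pike} = 51.25 − 0.25·41.8 = 40.8.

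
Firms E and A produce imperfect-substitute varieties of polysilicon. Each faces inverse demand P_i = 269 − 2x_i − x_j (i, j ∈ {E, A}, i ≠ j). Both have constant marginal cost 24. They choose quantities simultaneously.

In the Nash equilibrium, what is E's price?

Firm E's profit: π = x_E(269 − 2x_E − x_A) − 24x_E.
∂π/∂x_E = 245 − 4x_E − x_A = 0 ⇒ x_E = 61.25 − 0.25x_A.
By symmetry x_A = x_E; substituting into the reaction function, 1.25x_E = 61.25 and x_E = 49.
P_E = 269 − 2·49 − 49 = 122.

122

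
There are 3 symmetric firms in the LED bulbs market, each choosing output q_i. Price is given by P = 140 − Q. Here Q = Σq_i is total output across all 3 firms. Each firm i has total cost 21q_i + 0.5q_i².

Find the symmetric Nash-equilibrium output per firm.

A representative firm's profit is π_i = q_i(140 − Q) − 21q_i − 0.5q_i², with Q = q_i + Σ_{j≠i} q_j.
First-order condition: 119 − 3q_i − Σ_{j≠i} q_j = 0.
In a symmetric equilibrium every firm chooses the same q, so Σ_{j≠i} q_j = 2q. The condition becomes 119 − 5q = 0, giving q = 119/5 = 23.8.

23.8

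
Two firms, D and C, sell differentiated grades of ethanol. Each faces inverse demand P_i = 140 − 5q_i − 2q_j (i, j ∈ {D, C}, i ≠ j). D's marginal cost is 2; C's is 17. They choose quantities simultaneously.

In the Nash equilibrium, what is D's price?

61.0625

Firm D's profit: π = q_D(140 − 5q_D − 2q_C) − 2q_D.
∂π/∂q_D = 138 − 10q_D − 2q_C = 0 ⇒ q_D = 13.8 − 0.2q_C.
Similarly q_C = 12.3 − 0.2q_D.
Plugging q_C into D's best response: q_D = 13.8 − 0.2(12.3 − 0.2q_D) ⇒ 0.96q_D = 11.34, so q_D = 11.8125.
Then q_C = 12.3 − 0.2·11.8125 = 9.9375.
P_D = 140 − 5·11.8125 − 2·9.9375 = 61.0625.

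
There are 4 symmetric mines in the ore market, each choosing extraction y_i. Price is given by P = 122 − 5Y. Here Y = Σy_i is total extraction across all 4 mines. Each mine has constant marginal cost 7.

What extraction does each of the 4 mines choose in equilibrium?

A representative mine's profit is π_i = y_i(122 − 5Y) − 7y_i, with Y = y_i + Σ_{j≠i} y_j.
First-order condition: 115 − 10y_i − 5Σ_{j≠i} y_j = 0.
With identical mines, set every y_j = y: then 115 − 10y − 15y = 0, i.e. y = 115/25 = 4.6.

4.6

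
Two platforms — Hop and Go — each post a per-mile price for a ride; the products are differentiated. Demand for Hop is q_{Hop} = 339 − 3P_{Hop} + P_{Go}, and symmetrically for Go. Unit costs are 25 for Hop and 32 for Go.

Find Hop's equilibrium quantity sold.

175.2

Hop's profit: π = (P_{Hop} − 25)(339 − 3P_{Hop} + P_{Go}).
∂π/∂P_{Hop} = 414 − 6P_{Hop} + P_{Go} = 0 ⇒ P_{Hop} = 69 + (1/6)P_{Go}.
Similarly P_{Go} = 72.5 + (1/6)P_{Hop}.
Plugging P_{Go} into Hop's best response: P_{Hop} = 69 + (1/6)(72.5 + (1/6)P_{Hop}) ⇒ (35/36)P_{Hop} = 973/12, so P_{Hop} = 83.4.
Then P_{Go} = 72.5 + (1/6)·83.4 = 86.4.
q_{Hop} = 339 − 3·83.4 + 86.4 = 175.2.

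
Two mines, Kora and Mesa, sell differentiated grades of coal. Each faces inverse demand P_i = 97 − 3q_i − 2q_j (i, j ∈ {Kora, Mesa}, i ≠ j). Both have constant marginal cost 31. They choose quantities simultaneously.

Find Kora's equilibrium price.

55.75

Mine Kora's profit: π = q_{Kora}(97 − 3q_{Kora} − 2q_{Mesa}) − 31q_{Kora}.
∂π/∂q_{Kora} = 66 − 6q_{Kora} − 2q_{Mesa} = 0 ⇒ q_{Kora} = 11 − (1/3)q_{Mesa}.
The game is symmetric, so in equilibrium q_{Mesa} = q_{Kora}: the reaction function gives (4/3)q_{Kora} = 11, hence q_{Kora} = 8.25.
P_{Kora} = 97 − 3·8.25 − 2·8.25 = 55.75.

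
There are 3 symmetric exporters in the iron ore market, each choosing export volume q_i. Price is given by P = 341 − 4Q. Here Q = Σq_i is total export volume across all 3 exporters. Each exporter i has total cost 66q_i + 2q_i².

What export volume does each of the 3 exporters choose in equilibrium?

A representative exporter's profit is π_i = q_i(341 − 4Q) − 66q_i − 2q_i², with Q = q_i + Σ_{j≠i} q_j.
First-order condition: 275 − 12q_i − 4Σ_{j≠i} q_j = 0.
With identical exporters, set every q_j = q: then 275 − 12q − 8q = 0, i.e. q = 275/20 = 13.75.

13.75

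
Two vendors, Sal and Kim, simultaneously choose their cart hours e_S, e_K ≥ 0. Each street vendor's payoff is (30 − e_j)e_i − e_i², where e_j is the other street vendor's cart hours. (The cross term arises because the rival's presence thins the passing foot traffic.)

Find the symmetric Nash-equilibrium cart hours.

Sal's payoff is (30 − e_K)e_S − e_S².
∂π/∂e_S = 30 − e_K − 2e_S = 0, so e_S = 15 − 0.5e_K.
By symmetry e_K = e_S; substituting into the reaction function, 1.5e_S = 15 and e_S = 10.

10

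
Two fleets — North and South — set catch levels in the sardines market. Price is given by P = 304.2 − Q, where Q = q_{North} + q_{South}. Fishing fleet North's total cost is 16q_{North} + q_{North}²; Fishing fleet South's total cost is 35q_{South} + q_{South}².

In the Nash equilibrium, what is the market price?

Fishing fleet North's profit: π = q_{North}(304.2 − (q_{North} + q_{South})) − 16q_{North} − q_{North}².
∂π/∂q_{North} = 288.2 − 4q_{North} − q_{South} = 0, so q_{North} = 72.05 − 0.25q_{South}.
By the same steps for South: q_{South} = 67.3 − 0.25q_{North}.
Solving the two reaction functions simultaneously: (1 − (−0.25)(−0.25))q_{North} = 72.05 − 0.25·67.3, so 0.9375q_{North} = 55.225 and q_{North} = 4418/75.
Then q_{South} = 67.3 − 0.25·(4418/75) = 3943/75.
Equilibrium price: P = 304.2 − 111.48 = 192.72.

192.72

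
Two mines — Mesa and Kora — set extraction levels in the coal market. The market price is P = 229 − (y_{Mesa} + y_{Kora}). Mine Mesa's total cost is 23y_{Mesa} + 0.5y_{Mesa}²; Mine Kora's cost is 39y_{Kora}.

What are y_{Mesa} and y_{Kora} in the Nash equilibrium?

Mine Mesa's profit: π = y_{Mesa}(229 − (y_{Mesa} + y_{Kora})) − 23y_{Mesa} − 0.5y_{Mesa}².
∂π/∂y_{Mesa} = 206 − 3y_{Mesa} − y_{Kora} = 0, so y_{Mesa} = 206/3 − (1/3)y_{Kora}.
For Kora: ∂π/∂y_{Kora} = 190 − 2y_{Kora} − y_{Mesa} = 0 ⇒ y_{Kora} = 95 − 0.5y_{Mesa}.
Substituting the second reaction function into the first: y_{Mesa} = 206/3 − (1/3)(95 − 0.5y_{Mesa}), which gives (5/6)y_{Mesa} = 37 ⇒ y_{Mesa} = 44.4.
Then y_{Kora} = 95 − 0.5·44.4 = 72.8.

44.4, 72.8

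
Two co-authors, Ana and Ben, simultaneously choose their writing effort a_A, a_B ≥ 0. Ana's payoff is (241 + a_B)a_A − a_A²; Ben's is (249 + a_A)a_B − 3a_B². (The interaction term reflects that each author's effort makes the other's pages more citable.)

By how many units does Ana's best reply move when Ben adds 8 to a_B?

4

Expanding Ana's payoff: 241a_A + a_Ba_A − a_A².
∂π/∂a_A = 241 + a_B − 2a_A = 0, so a_A = 120.5 + 0.5a_B.
The reaction-function slope is 0.5, so an 8-unit rise in a_B moves a_A by 0.5 × 8 = 4. Ana's best response rises — the actions are strategic complements.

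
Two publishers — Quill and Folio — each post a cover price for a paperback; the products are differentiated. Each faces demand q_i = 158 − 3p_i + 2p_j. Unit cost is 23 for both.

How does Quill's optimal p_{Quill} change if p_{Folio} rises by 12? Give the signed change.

Quill's profit: π = (p_{Quill} − 23)(158 − 3p_{Quill} + 2p_{Folio}).
∂π/∂p_{Quill} = 227 − 6p_{Quill} + 2p_{Folio} = 0 ⇒ p_{Quill} = 227/6 + (1/3)p_{Folio}.
The reaction-function slope is 1/3, so a 12-unit rise in p_{Folio} moves p_{Quill} by 1/3 × 12 = 4. Quill's best response rises — the actions are strategic complements.

4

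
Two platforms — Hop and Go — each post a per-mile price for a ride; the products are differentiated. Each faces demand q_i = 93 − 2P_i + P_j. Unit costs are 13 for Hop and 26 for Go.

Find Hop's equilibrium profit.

1613.12

Hop's profit: π = (P_{Hop} − 13)(93 − 2P_{Hop} + P_{Go}).
∂π/∂P_{Hop} = 119 − 4P_{Hop} + P_{Go} = 0 ⇒ P_{Hop} = 29.75 + 0.25P_{Go}.
Similarly P_{Go} = 36.25 + 0.25P_{Hop}.
Substituting the second reaction function into the first: P_{Hop} = 29.75 + 0.25(36.25 + 0.25P_{Hop}), which gives 0.9375P_{Hop} = 38.8125 ⇒ P_{Hop} = 41.4.
Then P_{Go} = 36.25 + 0.25·41.4 = 46.6.
q_{Hop} = 93 − 2·41.4 + 46.6 = 56.8.
Profit = (41.4 − 13)·56.8 = 1613.12.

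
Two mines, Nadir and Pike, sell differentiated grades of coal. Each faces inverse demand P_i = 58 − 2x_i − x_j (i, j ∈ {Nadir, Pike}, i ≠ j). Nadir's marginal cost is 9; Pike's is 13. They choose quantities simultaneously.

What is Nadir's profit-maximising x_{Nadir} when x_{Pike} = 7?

10.5

Mine Nadir's profit: π = x_{Nadir}(58 − 2x_{Nadir} − x_{Pike}) − 9x_{Nadir}.
∂π/∂x_{Nadir} = 49 − 4x_{Nadir} − x_{Pike} = 0 ⇒ x_{Nadir} = 12.25 − 0.25x_{Pike}.
At x_{Pike} = 7: x_{Nadir} = 12.25 − 0.25·7 = 10.5.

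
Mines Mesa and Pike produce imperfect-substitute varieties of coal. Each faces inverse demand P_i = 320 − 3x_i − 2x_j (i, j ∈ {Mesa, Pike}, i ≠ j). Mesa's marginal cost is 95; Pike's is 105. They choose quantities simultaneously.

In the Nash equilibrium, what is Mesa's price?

Mine Mesa's profit: π = x_{Mesa}(320 − 3x_{Mesa} − 2x_{Pike}) − 95x_{Mesa}.
∂π/∂x_{Mesa} = 225 − 6x_{Mesa} − 2x_{Pike} = 0 ⇒ x_{Mesa} = 37.5 − (1/3)x_{Pike}.
Similarly x_{Pike} = 215/6 − (1/3)x_{Mesa}.
Solving the two reaction functions simultaneously: (1 − (−1/3)(−1/3))x_{Mesa} = 37.5 − (1/3)·(215/6), so (8/9)x_{Mesa} = 230/9 and x_{Mesa} = 28.75.
Then x_{Pike} = 215/6 − (1/3)·28.75 = 26.25.
P_{Mesa} = 320 − 3·28.75 − 2·26.25 = 181.25.

181.25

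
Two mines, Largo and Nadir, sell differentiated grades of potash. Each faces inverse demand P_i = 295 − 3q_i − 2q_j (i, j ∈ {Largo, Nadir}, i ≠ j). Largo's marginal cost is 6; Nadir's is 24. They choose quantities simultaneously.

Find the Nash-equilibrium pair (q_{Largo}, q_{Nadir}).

Mine Largo's profit: π = q_{Largo}(295 − 3q_{Largo} − 2q_{Nadir}) − 6q_{Largo}.
∂π/∂q_{Largo} = 289 − 6q_{Largo} − 2q_{Nadir} = 0 ⇒ q_{Largo} = 289/6 − (1/3)q_{Nadir}.
Similarly q_{Nadir} = 271/6 − (1/3)q_{Largo}.
Solving the two reaction functions simultaneously: (1 − (−1/3)(−1/3))q_{Largo} = 289/6 − (1/3)·(271/6), so (8/9)q_{Largo} = 298/9 and q_{Largo} = 37.25.
Then q_{Nadir} = 271/6 − (1/3)·37.25 = 32.75.

37.25, 32.75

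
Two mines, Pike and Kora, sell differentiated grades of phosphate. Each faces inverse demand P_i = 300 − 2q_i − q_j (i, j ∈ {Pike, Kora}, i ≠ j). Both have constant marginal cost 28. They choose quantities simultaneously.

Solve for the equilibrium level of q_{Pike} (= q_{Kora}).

54.4

Mine Pike's profit: π = q_{Pike}(300 − 2q_{Pike} − q_{Kora}) − 28q_{Pike}.
∂π/∂q_{Pike} = 272 − 4q_{Pike} − q_{Kora} = 0 ⇒ q_{Pike} = 68 − 0.25q_{Kora}.
The game is symmetric, so in equilibrium q_{Kora} = q_{Pike}: the reaction function gives 1.25q_{Pike} = 68, hence q_{Pike} = 54.4.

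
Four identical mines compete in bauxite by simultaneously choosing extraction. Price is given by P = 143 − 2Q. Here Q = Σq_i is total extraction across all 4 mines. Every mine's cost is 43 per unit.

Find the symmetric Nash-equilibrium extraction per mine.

A representative mine's profit is π_i = q_i(143 − 2Q) − 43q_i, with Q = q_i + Σ_{j≠i} q_j.
First-order condition: 100 − 4q_i − 2Σ_{j≠i} q_j = 0.
Imposing symmetry (q_j = q for all j) turns Σ_{j≠i} q_j into 3q, so 100 = 10q and q = 10.

10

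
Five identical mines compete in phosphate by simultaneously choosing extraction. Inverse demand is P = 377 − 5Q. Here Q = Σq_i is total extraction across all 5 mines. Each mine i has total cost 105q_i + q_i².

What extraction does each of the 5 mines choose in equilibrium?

8.5

A representative mine's profit is π_i = q_i(377 − 5Q) − 105q_i − q_i², with Q = q_i + Σ_{j≠i} q_j.
First-order condition: 272 − 12q_i − 5Σ_{j≠i} q_j = 0.
With identical mines, set every q_j = q: then 272 − 12q − 20q = 0, i.e. q = 272/32 = 8.5.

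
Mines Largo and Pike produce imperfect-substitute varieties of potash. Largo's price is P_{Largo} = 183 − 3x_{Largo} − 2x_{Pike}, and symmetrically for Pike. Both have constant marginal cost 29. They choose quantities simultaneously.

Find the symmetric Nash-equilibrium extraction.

Mine Largo's profit: π = x_{Largo}(183 − 3x_{Largo} − 2x_{Pike}) − 29x_{Largo}.
∂π/∂x_{Largo} = 154 − 6x_{Largo} − 2x_{Pike} = 0 ⇒ x_{Largo} = 77/3 − (1/3)x_{Pike}.
Setting x_{Largo} = x_{Pike} in the reaction function: x_{Largo} = 77/3 − (1/3)x_{Largo}, so x_{Largo} = (77/3) / (4/3) = 19.25.

19.25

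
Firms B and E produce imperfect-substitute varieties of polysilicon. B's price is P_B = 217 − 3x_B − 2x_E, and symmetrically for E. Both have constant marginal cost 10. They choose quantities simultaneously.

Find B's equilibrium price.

87.625

Firm B's profit: π = x_B(217 − 3x_B − 2x_E) − 10x_B.
∂π/∂x_B = 207 − 6x_B − 2x_E = 0 ⇒ x_B = 34.5 − (1/3)x_E.
By symmetry x_E = x_B; substituting into the reaction function, (4/3)x_B = 34.5 and x_B = 25.875.
P_B = 217 − 3·25.875 − 2·25.875 = 87.625.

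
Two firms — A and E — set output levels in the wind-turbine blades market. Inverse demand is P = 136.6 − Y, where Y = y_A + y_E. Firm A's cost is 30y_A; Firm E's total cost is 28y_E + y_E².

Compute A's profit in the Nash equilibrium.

2061.16

Firm A's profit: π = y_A(136.6 − (y_A + y_E)) − 30y_A.
∂π/∂y_A = 106.6 − 2y_A − y_E = 0, so y_A = 53.3 − 0.5y_E.
For E: ∂π/∂y_E = 108.6 − 4y_E − y_A = 0 ⇒ y_E = 27.15 − 0.25y_A.
Plugging y_E into A's best response: y_A = 53.3 − 0.5(27.15 − 0.25y_A) ⇒ 0.875y_A = 39.725, so y_A = 45.4.
Then y_E = 27.15 − 0.25·45.4 = 15.8.
Price P = 136.6 − 61.2 = 75.4.
A's profit: (75.4 − 30)·45.4 = 2061.16.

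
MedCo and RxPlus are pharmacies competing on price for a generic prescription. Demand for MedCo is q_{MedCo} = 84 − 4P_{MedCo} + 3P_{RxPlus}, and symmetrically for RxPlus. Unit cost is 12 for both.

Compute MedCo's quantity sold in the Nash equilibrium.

57.6

MedCo's profit: π = (P_{MedCo} − 12)(84 − 4P_{MedCo} + 3P_{RxPlus}).
∂π/∂P_{MedCo} = 132 − 8P_{MedCo} + 3P_{RxPlus} = 0 ⇒ P_{MedCo} = 16.5 + 0.375P_{RxPlus}.
By symmetry P_{RxPlus} = P_{MedCo}; substituting into the reaction function, 0.625P_{MedCo} = 16.5 and P_{MedCo} = 26.4.
q_{MedCo} = 84 − 4·26.4 + 3·26.4 = 57.6.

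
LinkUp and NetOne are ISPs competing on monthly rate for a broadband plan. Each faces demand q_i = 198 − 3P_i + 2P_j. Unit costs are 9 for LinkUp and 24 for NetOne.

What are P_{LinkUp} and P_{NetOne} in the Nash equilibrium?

59.0625, 64.6875

LinkUp's profit: π = (P_{LinkUp} − 9)(198 − 3P_{LinkUp} + 2P_{NetOne}).
∂π/∂P_{LinkUp} = 225 − 6P_{LinkUp} + 2P_{NetOne} = 0 ⇒ P_{LinkUp} = 37.5 + (1/3)P_{NetOne}.
Similarly P_{NetOne} = 45 + (1/3)P_{LinkUp}.
Substituting the second reaction function into the first: P_{LinkUp} = 37.5 + (1/3)(45 + (1/3)P_{LinkUp}), which gives (8/9)P_{LinkUp} = 52.5 ⇒ P_{LinkUp} = 59.0625.
Then P_{NetOne} = 45 + (1/3)·59.0625 = 64.6875.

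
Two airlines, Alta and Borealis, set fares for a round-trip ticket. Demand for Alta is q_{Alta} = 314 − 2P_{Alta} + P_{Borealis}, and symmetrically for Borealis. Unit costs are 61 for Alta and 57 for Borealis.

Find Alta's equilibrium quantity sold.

Alta's profit: π = (P_{Alta} − 61)(314 − 2P_{Alta} + P_{Borealis}).
∂π/∂P_{Alta} = 436 − 4P_{Alta} + P_{Borealis} = 0 ⇒ P_{Alta} = 109 + 0.25P_{Borealis}.
Similarly P_{Borealis} = 107 + 0.25P_{Alta}.
Solving the two reaction functions simultaneously: (1 − (0.25)(0.25))P_{Alta} = 109 + 0.25·107, so 0.9375P_{Alta} = 135.75 and P_{Alta} = 144.8.
Then P_{Borealis} = 107 + 0.25·144.8 = 143.2.
q_{Alta} = 314 − 2·144.8 + 143.2 = 167.6.

167.6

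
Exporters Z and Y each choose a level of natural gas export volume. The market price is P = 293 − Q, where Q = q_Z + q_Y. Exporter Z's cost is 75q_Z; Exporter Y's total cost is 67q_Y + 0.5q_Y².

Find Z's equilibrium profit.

7327.36

Exporter Z's profit: π = q_Z(293 − (q_Z + q_Y)) − 75q_Z.
∂π/∂q_Z = 218 − 2q_Z − q_Y = 0, so q_Z = 109 − 0.5q_Y.
For Y: ∂π/∂q_Y = 226 − 3q_Y − q_Z = 0 ⇒ q_Y = 226/3 − (1/3)q_Z.
Plugging q_Y into Z's best response: q_Z = 109 − 0.5(226/3 − (1/3)q_Z) ⇒ (5/6)q_Z = 214/3, so q_Z = 85.6.
Then q_Y = 226/3 − (1/3)·85.6 = 46.8.
Price P = 293 − 132.4 = 160.6.
Z's profit: (160.6 − 75)·85.6 = 7327.36.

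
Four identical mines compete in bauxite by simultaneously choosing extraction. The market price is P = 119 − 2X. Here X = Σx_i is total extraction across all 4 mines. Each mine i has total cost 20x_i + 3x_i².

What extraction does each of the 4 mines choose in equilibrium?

A representative mine's profit is π_i = x_i(119 − 2X) − 20x_i − 3x_i², with X = x_i + Σ_{j≠i} x_j.
First-order condition: 99 − 10x_i − 2Σ_{j≠i} x_j = 0.
With identical mines, set every x_j = x: then 99 − 10x − 6x = 0, i.e. x = 99/16 = 6.1875.

6.1875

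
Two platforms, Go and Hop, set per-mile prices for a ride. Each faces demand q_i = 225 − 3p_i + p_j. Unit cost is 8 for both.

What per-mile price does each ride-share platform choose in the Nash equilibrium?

49.8

Go's profit: π = (p_{Go} − 8)(225 − 3p_{Go} + p_{Hop}).
∂π/∂p_{Go} = 249 − 6p_{Go} + p_{Hop} = 0 ⇒ p_{Go} = 41.5 + (1/6)p_{Hop}.
By symmetry p_{Hop} = p_{Go}; substituting into the reaction function, (5/6)p_{Go} = 41.5 and p_{Go} = 49.8.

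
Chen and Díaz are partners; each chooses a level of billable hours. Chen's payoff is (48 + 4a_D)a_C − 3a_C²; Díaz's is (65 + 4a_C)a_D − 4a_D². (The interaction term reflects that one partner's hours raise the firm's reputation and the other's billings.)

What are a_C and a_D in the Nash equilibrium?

20.125, 18.1875

Expanding Chen's payoff: 48a_C + 4a_Da_C − 3a_C².
∂π/∂a_C = 48 + 4a_D − 6a_C = 0, so a_C = 8 + (2/3)a_D.
Likewise for Díaz: a_D = 8.125 + 0.5a_C.
Plugging a_D into Chen's best response: a_C = 8 + (2/3)(8.125 + 0.5a_C) ⇒ (2/3)a_C = 161/12, so a_C = 20.125.
Then a_D = 8.125 + 0.5·20.125 = 18.1875.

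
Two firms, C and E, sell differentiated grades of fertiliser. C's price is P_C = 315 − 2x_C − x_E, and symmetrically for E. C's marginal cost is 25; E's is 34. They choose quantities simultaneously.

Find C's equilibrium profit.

Firm C's profit: π = x_C(315 − 2x_C − x_E) − 25x_C.
∂π/∂x_C = 290 − 4x_C − x_E = 0 ⇒ x_C = 72.5 − 0.25x_E.
Similarly x_E = 70.25 − 0.25x_C.
Plugging x_E into C's best response: x_C = 72.5 − 0.25(70.25 − 0.25x_C) ⇒ 0.9375x_C = 54.9375, so x_C = 58.6.
Then x_E = 70.25 − 0.25·58.6 = 55.6.
P_C = 315 − 2·58.6 − 55.6 = 142.2.
Profit = (142.2 − 25)·58.6 = 6867.92.

6867.92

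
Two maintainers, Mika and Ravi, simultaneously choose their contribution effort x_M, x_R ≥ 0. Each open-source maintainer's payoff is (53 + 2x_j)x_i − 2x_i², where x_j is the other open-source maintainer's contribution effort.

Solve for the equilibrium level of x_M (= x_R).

Mika's payoff is (53 + 2x_R)x_M − 2x_M².
∂π/∂x_M = 53 + 2x_R − 4x_M = 0, so x_M = 13.25 + 0.5x_R.
Setting x_M = x_R in the reaction function: x_M = 13.25 + 0.5x_M, so x_M = 13.25 / 0.5 = 26.5.

26.5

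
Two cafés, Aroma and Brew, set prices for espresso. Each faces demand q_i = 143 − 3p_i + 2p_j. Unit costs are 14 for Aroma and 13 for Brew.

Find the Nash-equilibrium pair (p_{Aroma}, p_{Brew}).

Aroma's profit: π = (p_{Aroma} − 14)(143 − 3p_{Aroma} + 2p_{Brew}).
∂π/∂p_{Aroma} = 185 − 6p_{Aroma} + 2p_{Brew} = 0 ⇒ p_{Aroma} = 185/6 + (1/3)p_{Brew}.
Similarly p_{Brew} = 91/3 + (1/3)p_{Aroma}.
Solving the two reaction functions simultaneously: (1 − (1/3)(1/3))p_{Aroma} = 185/6 + (1/3)·(91/3), so (8/9)p_{Aroma} = 737/18 and p_{Aroma} = 46.0625.
Then p_{Brew} = 91/3 + (1/3)·46.0625 = 45.6875.

46.0625, 45.6875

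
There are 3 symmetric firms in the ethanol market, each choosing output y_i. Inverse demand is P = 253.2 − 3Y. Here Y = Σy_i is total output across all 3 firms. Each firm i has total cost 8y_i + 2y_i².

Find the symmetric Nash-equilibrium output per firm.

A representative firm's profit is π_i = y_i(253.2 − 3Y) − 8y_i − 2y_i², with Y = y_i + Σ_{j≠i} y_j.
First-order condition: 245.2 − 10y_i − 3Σ_{j≠i} y_j = 0.
With identical firms, set every y_j = y: then 245.2 − 10y − 6y = 0, i.e. y = 245.2/16 = 15.325.

15.325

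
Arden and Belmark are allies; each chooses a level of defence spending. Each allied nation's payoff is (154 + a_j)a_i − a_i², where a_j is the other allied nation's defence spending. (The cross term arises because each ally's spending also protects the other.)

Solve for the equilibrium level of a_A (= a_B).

Arden's payoff is (154 + a_B)a_A − a_A².
∂π/∂a_A = 154 + a_B − 2a_A = 0, so a_A = 77 + 0.5a_B.
By symmetry a_B = a_A; substituting into the reaction function, 0.5a_A = 77 and a_A = 154.

154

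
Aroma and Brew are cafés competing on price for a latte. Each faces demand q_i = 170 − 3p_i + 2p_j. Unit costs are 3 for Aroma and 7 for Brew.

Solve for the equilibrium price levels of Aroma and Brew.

45.5, 47

Aroma's profit: π = (p_{Aroma} − 3)(170 − 3p_{Aroma} + 2p_{Brew}).
∂π/∂p_{Aroma} = 179 − 6p_{Aroma} + 2p_{Brew} = 0 ⇒ p_{Aroma} = 179/6 + (1/3)p_{Brew}.
Similarly p_{Brew} = 191/6 + (1/3)p_{Aroma}.
Solving the two reaction functions simultaneously: (1 − (1/3)(1/3))p_{Aroma} = 179/6 + (1/3)·(191/6), so (8/9)p_{Aroma} = 364/9 and p_{Aroma} = 45.5.
Then p_{Brew} = 191/6 + (1/3)·45.5 = 47.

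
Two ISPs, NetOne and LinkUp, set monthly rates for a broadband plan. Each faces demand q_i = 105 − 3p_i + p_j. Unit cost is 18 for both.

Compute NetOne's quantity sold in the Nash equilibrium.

NetOne's profit: π = (p_{NetOne} − 18)(105 − 3p_{NetOne} + p_{LinkUp}).
∂π/∂p_{NetOne} = 159 − 6p_{NetOne} + p_{LinkUp} = 0 ⇒ p_{NetOne} = 26.5 + (1/6)p_{LinkUp}.
The game is symmetric, so in equilibrium p_{LinkUp} = p_{NetOne}: the reaction function gives (5/6)p_{NetOne} = 26.5, hence p_{NetOne} = 31.8.
q_{NetOne} = 105 − 3·31.8 + 31.8 = 41.4.

41.4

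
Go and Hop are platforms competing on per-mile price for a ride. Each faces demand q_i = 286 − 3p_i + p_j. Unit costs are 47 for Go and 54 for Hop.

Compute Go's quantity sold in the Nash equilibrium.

117

Go's profit: π = (p_{Go} − 47)(286 − 3p_{Go} + p_{Hop}).
∂π/∂p_{Go} = 427 − 6p_{Go} + p_{Hop} = 0 ⇒ p_{Go} = 427/6 + (1/6)p_{Hop}.
Similarly p_{Hop} = 224/3 + (1/6)p_{Go}.
Plugging p_{Hop} into Go's best response: p_{Go} = 427/6 + (1/6)(224/3 + (1/6)p_{Go}) ⇒ (35/36)p_{Go} = 1505/18, so p_{Go} = 86.
Then p_{Hop} = 224/3 + (1/6)·86 = 89.
q_{Go} = 286 − 3·86 + 89 = 117.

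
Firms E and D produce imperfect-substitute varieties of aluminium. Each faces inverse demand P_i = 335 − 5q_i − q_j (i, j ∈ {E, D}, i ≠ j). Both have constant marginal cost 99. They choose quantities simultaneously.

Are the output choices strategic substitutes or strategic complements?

Firm E's profit: π = q_E(335 − 5q_E − q_D) − 99q_E.
∂π/∂q_E = 236 − 10q_E − q_D = 0 ⇒ q_E = 23.6 − 0.1q_D.
The best-response slope dq_E/dq_D = −0.1 < 0: the reaction function is downward-sloping, so the choices are strategic substitutes.

strategic substitutes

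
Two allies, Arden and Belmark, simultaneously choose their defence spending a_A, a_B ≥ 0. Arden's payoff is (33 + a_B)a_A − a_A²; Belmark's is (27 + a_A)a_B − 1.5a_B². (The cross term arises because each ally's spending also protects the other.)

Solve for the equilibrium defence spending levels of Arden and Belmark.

Expanding Arden's payoff: 33a_A + a_Ba_A − a_A².
∂π/∂a_A = 33 + a_B − 2a_A = 0, so a_A = 16.5 + 0.5a_B.
Likewise for Belmark: a_B = 9 + (1/3)a_A.
Plugging a_B into Arden's best response: a_A = 16.5 + 0.5(9 + (1/3)a_A) ⇒ (5/6)a_A = 21, so a_A = 25.2.
Then a_B = 9 + (1/3)·25.2 = 17.4.

25.2, 17.4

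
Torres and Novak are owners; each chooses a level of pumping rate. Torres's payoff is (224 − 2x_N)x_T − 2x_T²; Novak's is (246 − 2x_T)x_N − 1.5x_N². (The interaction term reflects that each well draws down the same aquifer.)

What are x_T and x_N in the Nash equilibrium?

22.5, 67

Expanding Torres's payoff: 224x_T − 2x_Nx_T − 2x_T².
∂π/∂x_T = 224 − 2x_N − 4x_T = 0, so x_T = 56 − 0.5x_N.
Likewise for Novak: x_N = 82 − (2/3)x_T.
Plugging x_N into Torres's best response: x_T = 56 − 0.5(82 − (2/3)x_T) ⇒ (2/3)x_T = 15, so x_T = 22.5.
Then x_N = 82 − (2/3)·22.5 = 67.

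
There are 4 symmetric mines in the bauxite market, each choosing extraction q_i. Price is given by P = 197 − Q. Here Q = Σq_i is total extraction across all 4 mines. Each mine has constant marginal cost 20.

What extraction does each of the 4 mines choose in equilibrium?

35.4

A representative mine's profit is π_i = q_i(197 − Q) − 20q_i, with Q = q_i + Σ_{j≠i} q_j.
First-order condition: 177 − 2q_i − Σ_{j≠i} q_j = 0.
Imposing symmetry (q_j = q for all j) turns Σ_{j≠i} q_j into 3q, so 177 = 5q and q = 35.4.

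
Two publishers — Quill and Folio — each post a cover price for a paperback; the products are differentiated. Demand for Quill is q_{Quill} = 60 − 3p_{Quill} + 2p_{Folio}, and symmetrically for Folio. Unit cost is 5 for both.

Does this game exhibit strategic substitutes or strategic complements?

strategic complements

Quill's profit: π = (p_{Quill} − 5)(60 − 3p_{Quill} + 2p_{Folio}).
∂π/∂p_{Quill} = 75 − 6p_{Quill} + 2p_{Folio} = 0 ⇒ p_{Quill} = 12.5 + (1/3)p_{Folio}.
The best-response slope dp_{Quill}/dp_{Folio} = 1/3 > 0: the reaction function is upward-sloping, so the choices are strategic complements.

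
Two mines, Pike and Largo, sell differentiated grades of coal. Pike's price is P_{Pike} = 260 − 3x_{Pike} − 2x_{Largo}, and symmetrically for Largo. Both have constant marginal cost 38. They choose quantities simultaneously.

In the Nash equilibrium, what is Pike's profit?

Mine Pike's profit: π = x_{Pike}(260 − 3x_{Pike} − 2x_{Largo}) − 38x_{Pike}.
∂π/∂x_{Pike} = 222 − 6x_{Pike} − 2x_{Largo} = 0 ⇒ x_{Pike} = 37 − (1/3)x_{Largo}.
Setting x_{Pike} = x_{Largo} in the reaction function: x_{Pike} = 37 − (1/3)x_{Pike}, so x_{Pike} = 37 / (4/3) = 27.75.
P_{Pike} = 260 − 3·27.75 − 2·27.75 = 121.25.
Profit = (121.25 − 38)·27.75 = 2310.1875.

2310.1875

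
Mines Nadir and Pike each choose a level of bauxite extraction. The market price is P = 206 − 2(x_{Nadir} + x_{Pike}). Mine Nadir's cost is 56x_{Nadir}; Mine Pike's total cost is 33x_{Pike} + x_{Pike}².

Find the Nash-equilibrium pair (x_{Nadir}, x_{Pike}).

Mine Nadir's profit: π = x_{Nadir}(206 − 2(x_{Nadir} + x_{Pike})) − 56x_{Nadir}.
∂π/∂x_{Nadir} = 150 − 4x_{Nadir} − 2x_{Pike} = 0, so x_{Nadir} = 37.5 − 0.5x_{Pike}.
For Pike: ∂π/∂x_{Pike} = 173 − 6x_{Pike} − 2x_{Nadir} = 0 ⇒ x_{Pike} = 173/6 − (1/3)x_{Nadir}.
Substituting the second reaction function into the first: x_{Nadir} = 37.5 − 0.5(173/6 − (1/3)x_{Nadir}), which gives (5/6)x_{Nadir} = 277/12 ⇒ x_{Nadir} = 27.7.
Then x_{Pike} = 173/6 − (1/3)·27.7 = 19.6.

27.7, 19.6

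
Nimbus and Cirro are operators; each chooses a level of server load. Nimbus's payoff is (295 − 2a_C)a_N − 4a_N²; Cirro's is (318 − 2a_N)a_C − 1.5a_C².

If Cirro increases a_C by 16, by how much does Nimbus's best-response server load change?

Expanding Nimbus's payoff: 295a_N − 2a_Ca_N − 4a_N².
∂π/∂a_N = 295 − 2a_C − 8a_N = 0, so a_N = 36.875 − 0.25a_C.
The reaction-function slope is −0.25, so a 16-unit rise in a_C moves a_N by −0.25 × 16 = −4. Nimbus's best response falls — the actions are strategic substitutes.

-4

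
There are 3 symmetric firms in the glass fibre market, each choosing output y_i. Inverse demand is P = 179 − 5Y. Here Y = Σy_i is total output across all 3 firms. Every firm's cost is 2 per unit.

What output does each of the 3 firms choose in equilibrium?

A representative firm's profit is π_i = y_i(179 − 5Y) − 2y_i, with Y = y_i + Σ_{j≠i} y_j.
First-order condition: 177 − 10y_i − 5Σ_{j≠i} y_j = 0.
With identical firms, set every y_j = y: then 177 − 10y − 10y = 0, i.e. y = 177/20 = 8.85.

8.85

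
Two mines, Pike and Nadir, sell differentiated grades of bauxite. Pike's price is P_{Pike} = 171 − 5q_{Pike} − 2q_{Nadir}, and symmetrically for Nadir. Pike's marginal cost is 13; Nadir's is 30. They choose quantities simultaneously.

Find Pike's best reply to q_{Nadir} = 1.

15.6

Mine Pike's profit: π = q_{Pike}(171 − 5q_{Pike} − 2q_{Nadir}) − 13q_{Pike}.
∂π/∂q_{Pike} = 158 − 10q_{Pike} − 2q_{Nadir} = 0 ⇒ q_{Pike} = 15.8 − 0.2q_{Nadir}.
At q_{Nadir} = 1: q_{Pike} = 15.8 − 0.2·1 = 15.6.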